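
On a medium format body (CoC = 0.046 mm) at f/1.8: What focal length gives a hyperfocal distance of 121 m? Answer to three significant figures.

100 mm

From H = f²/(N·c) + f, with f ≪ H: f ≈ √(H·N·c) = √(121000 × 1.8 × 0.046) = √10019 ≈ 100.1 mm.
The +f correction barely moves this — solving exactly, f² + N·c·f − N·c·H = 0 ⇒ f = (−N·c + √((N·c)² + 4·N·c·H))/2 = (−0.0828 + √40075)/2 ≈ 100.05 mm, so f ≈ 100 mm.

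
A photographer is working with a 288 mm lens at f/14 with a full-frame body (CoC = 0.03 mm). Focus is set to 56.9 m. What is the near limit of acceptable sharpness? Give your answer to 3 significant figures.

Hyperfocal distance H = f²/(N·c) + f = 288²/(14 × 0.03) + 288 = 82944/0.42 + 288 ≈ 197773.7 mm ≈ 197.8 m.
Near limit Dn = s·(H − f)/(H + s − 2f) = 56900 × (197773.7 − 288) / (197773.7 + 56900 − 2 × 288) = 56900 × 197485.7 / 254097.7 ≈ 44223 mm ≈ 44.2 m.

44.2 m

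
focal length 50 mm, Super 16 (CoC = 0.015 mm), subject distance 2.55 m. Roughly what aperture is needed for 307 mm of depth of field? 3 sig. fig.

f/4

Write h = H − f = f²/(N·c). The thin-lens limits are Dn = s·h/(h + (s−f)) and Df = s·h/(h − (s−f)), so DoF = Df − Dn = 2·s·(s−f)·h / (h² − (s−f)²).
That is a quadratic in h: DoF·h² − 2·s·(s−f)·h − DoF·(s−f)² = 0 ⇒ h = (s−f)·(s + √(s² + DoF²)) / DoF = 2500 × (2550 + √(2550² + 307²)) / 307 = 2500 × (2550 + 2568.41) / 307 ≈ 41681 mm.
Then N = f²/(c·h) = 50² / (0.015 × 41681) = 2500 / 625.21 ≈ 4.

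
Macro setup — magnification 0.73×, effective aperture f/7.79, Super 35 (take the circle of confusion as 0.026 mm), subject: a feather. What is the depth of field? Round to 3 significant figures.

At magnification m, DoF ≈ 2·N_eff·c/m² = 2 × 7.79 × 0.026 / 0.73² = 0.4051 / 0.5329 ≈ 0.76 mm.

0.760 mm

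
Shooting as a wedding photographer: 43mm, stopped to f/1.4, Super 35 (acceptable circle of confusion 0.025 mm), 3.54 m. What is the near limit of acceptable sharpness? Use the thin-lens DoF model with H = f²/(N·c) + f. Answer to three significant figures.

Hyperfocal distance H = f²/(N·c) + f = 43²/(1.4 × 0.025) + 43 = 1849/0.035 + 43 ≈ 52871.6 mm ≈ 52.87 m.
Near limit Dn = s·(H − f)/(H + s − 2f) = 3540 × (52871.6 − 43) / (52871.6 + 3540 − 2 × 43) = 3540 × 52828.6 / 56325.6 ≈ 3320.2 mm ≈ 3.32 m.

3.32 m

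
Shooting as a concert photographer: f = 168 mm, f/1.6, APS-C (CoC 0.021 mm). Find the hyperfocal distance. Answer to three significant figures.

Hyperfocal distance H = f²/(N·c) + f = 168²/(1.6 × 0.021) + 168 = 28224/0.0336 + 168 ≈ 840168.0 mm ≈ 840 m.

840 m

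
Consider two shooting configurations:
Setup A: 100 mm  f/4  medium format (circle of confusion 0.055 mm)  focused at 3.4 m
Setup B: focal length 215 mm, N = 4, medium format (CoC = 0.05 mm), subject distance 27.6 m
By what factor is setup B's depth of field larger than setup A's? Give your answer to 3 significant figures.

Setup A: H = 100²/(4×0.055) + 100 ≈ 45554.5 mm; DoF = Df − Dn = 3666.16 − 3169.87 ≈ 496.29 mm.
Setup B: H = 215²/(4×0.05) + 215 ≈ 231340.0 mm; DoF = Df − Dn = 31309.8 − 24676.2 ≈ 6633.6 mm.
Ratio = 6633.6 / 496.29 ≈ 13.4.

13.4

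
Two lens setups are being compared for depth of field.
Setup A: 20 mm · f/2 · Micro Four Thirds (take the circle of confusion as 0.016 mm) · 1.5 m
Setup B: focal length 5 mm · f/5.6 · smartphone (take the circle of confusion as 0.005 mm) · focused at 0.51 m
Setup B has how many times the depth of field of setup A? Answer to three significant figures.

2.35

Setup A: H = 20²/(2×0.016) + 20 ≈ 12520.0 mm; DoF = Df − Dn = 1701.45 − 1341.20 ≈ 360.25 mm.
Setup B: H = 5²/(5.6×0.005) + 5 ≈ 897.9 mm; DoF = Df − Dn = 1174.03 − 325.75 ≈ 848.28 mm.
Ratio = 848.28 / 360.25 ≈ 2.35.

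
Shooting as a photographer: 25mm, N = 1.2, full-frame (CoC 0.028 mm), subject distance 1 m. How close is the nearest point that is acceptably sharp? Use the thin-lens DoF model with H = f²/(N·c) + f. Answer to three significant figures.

Hyperfocal distance H = f²/(N·c) + f = 25²/(1.2 × 0.028) + 25 = 625/0.0336 + 25 ≈ 18626.2 mm ≈ 18.63 m.
Near limit Dn = s·(H − f)/(H + s − 2f) = 1000 × (18626.2 − 25) / (18626.2 + 1000 − 2 × 25) = 1000 × 18601.2 / 19576.2 ≈ 950.19 mm ≈ 0.950 m.

0.950 m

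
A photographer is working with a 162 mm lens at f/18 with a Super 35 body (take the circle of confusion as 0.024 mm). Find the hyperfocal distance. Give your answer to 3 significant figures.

Hyperfocal distance H = f²/(N·c) + f = 162²/(18 × 0.024) + 162 = 26244/0.432 + 162 ≈ 60912.0 mm ≈ 60.9 m.

60.9 m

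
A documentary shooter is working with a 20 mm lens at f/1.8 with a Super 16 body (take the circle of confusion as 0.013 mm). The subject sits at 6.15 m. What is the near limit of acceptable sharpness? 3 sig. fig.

Hyperfocal distance H = f²/(N·c) + f = 20²/(1.8 × 0.013) + 20 = 400/0.0234 + 20 ≈ 17114.0 mm ≈ 17.11 m.
Near limit Dn = s·(H − f)/(H + s − 2f) = 6150 × (17114.0 − 20) / (17114.0 + 6150 − 2 × 20) = 6150 × 17094.0 / 23224.0 ≈ 4526.7 mm ≈ 4.53 m.

4.53 m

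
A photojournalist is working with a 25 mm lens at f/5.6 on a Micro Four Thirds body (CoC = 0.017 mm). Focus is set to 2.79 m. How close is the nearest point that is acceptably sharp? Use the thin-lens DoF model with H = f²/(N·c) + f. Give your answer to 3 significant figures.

Hyperfocal distance H = f²/(N·c) + f = 25²/(5.6 × 0.017) + 25 = 625/0.0952 + 25 ≈ 6590.1 mm ≈ 6.590 m.
Near limit Dn = s·(H − f)/(H + s − 2f) = 2790 × (6590.1 − 25) / (6590.1 + 2790 − 2 × 25) = 2790 × 6565.1 / 9330.1 ≈ 1963.2 mm ≈ 1.96 m.

1.96 m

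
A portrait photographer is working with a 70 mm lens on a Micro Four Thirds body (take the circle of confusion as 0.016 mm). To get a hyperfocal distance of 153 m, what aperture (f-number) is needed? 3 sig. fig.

Rearrange H = f²/(N·c) + f for N: N = f² / ((H − f)·c).
N = 70² / ((153000 − 70) × 0.016) = 4900 / 2447 ≈ 2.00.

f/2.00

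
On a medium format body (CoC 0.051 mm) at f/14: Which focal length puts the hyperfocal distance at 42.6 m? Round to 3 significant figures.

From H = f²/(N·c) + f, with f ≪ H: f ≈ √(H·N·c) = √(42600 × 14 × 0.051) = √30416 ≈ 174.4 mm.
The +f correction barely moves this — solving exactly, f² + N·c·f − N·c·H = 0 ⇒ f = (−N·c + √((N·c)² + 4·N·c·H))/2 = (−0.714 + √121666)/2 ≈ 174.05 mm, so f ≈ 174 mm.

174 mm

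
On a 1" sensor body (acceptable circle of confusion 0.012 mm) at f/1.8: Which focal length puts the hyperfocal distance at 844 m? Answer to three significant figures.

135 mm

From H = f²/(N·c) + f, with f ≪ H: f ≈ √(H·N·c) = √(844000 × 1.8 × 0.012) = √18230 ≈ 135.0 mm.
The +f correction barely moves this — solving exactly, f² + N·c·f − N·c·H = 0 ⇒ f = (−N·c + √((N·c)² + 4·N·c·H))/2 = (−0.0216 + √72922)/2 ≈ 135.01 mm, so f ≈ 135 mm.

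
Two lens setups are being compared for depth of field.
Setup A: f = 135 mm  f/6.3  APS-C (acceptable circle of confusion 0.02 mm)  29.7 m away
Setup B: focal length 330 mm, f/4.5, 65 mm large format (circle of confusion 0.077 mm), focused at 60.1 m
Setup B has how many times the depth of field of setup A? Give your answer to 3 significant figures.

Setup A: H = 135²/(6.3×0.02) + 135 ≈ 144777.9 mm; DoF = Df − Dn = 37330 − 24660 ≈ 12670 mm.
Setup B: H = 330²/(4.5×0.077) + 330 ≈ 314615.7 mm; DoF = Df − Dn = 74214 − 50497 ≈ 23717 mm.
Ratio = 23717 / 12670 ≈ 1.87.

1.87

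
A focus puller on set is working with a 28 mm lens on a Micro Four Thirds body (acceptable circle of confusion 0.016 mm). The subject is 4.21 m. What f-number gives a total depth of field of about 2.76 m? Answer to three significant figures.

f/3.50

Write h = H − f = f²/(N·c). The thin-lens limits are Dn = s·h/(h + (s−f)) and Df = s·h/(h − (s−f)), so DoF = Df − Dn = 2·s·(s−f)·h / (h² − (s−f)²).
That is a quadratic in h: DoF·h² − 2·s·(s−f)·h − DoF·(s−f)² = 0 ⇒ h = (s−f)·(s + √(s² + DoF²)) / DoF = 4182 × (4210 + √(4210² + 2760²)) / 2760 = 4182 × (4210 + 5034.05) / 2760 ≈ 14007 mm.
Then N = f²/(c·h) = 28² / (0.016 × 14007) = 784 / 224.11 ≈ 3.50.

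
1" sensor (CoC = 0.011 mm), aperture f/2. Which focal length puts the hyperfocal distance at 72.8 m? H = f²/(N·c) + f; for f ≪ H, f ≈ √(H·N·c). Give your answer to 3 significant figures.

From H = f²/(N·c) + f, with f ≪ H: f ≈ √(H·N·c) = √(72800 × 2 × 0.011) = √1601.6 ≈ 40.02 mm.
The +f correction barely moves this — solving exactly, f² + N·c·f − N·c·H = 0 ⇒ f = (−N·c + √((N·c)² + 4·N·c·H))/2 = (−0.022 + √6406.4)/2 ≈ 40.009 mm, so f ≈ 40.0 mm.

40.0 mm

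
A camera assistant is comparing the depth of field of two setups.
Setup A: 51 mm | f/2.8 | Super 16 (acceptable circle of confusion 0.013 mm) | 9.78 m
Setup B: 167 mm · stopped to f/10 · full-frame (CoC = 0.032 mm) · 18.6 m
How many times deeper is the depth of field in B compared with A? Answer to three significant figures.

Setup A: H = 51²/(2.8×0.013) + 51 ≈ 71507.0 mm; DoF = Df − Dn = 11321.5 − 8608.0 ≈ 2713.5 mm.
Setup B: H = 167²/(10×0.032) + 167 ≈ 87320.1 mm; DoF = Df − Dn = 23589.1 − 15352.9 ≈ 8236.2 mm.
Ratio = 8236.2 / 2713.5 ≈ 3.04.

3.04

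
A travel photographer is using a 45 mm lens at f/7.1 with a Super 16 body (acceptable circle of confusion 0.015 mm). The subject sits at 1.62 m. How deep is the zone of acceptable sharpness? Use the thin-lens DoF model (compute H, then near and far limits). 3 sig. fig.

270 mm

Hyperfocal distance H = f²/(N·c) + f = 45²/(7.1 × 0.015) + 45 = 2025/0.1065 + 45 ≈ 19059.1 mm ≈ 19.06 m.
Near limit Dn = s·(H − f)/(H + s − 2f) = 1620 × (19059.1 − 45) / (19059.1 + 1620 − 2 × 45) = 1620 × 19014.1 / 20589.1 ≈ 1496.08 mm.
Far limit Df = s·(H − f)/(H − s) = 1620 × (19059.1 − 45) / (19059.1 − 1620) = 1620 × 19014.1 / 17439.1 ≈ 1766.31 mm.
Depth of field = Df − Dn = 1766.31 − 1496.08 ≈ 270.23 mm.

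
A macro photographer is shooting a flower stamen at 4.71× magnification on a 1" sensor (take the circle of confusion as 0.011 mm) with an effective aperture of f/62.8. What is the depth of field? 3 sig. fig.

At magnification m, DoF ≈ 2·N_eff·c/m² = 2 × 62.8 × 0.011 / 4.71² = 1.382 / 22.18 ≈ 0.0623 mm.

0.0623 mm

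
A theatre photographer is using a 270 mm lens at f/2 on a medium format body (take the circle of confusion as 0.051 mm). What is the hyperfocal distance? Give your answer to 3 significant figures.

Hyperfocal distance H = f²/(N·c) + f = 270²/(2 × 0.051) + 270 = 72900/0.102 + 270 ≈ 714975.9 mm ≈ 715 m.

715 m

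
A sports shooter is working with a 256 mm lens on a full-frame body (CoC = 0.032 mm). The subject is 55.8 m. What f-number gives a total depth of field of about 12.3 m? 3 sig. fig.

Write h = H − f = f²/(N·c). The thin-lens limits are Dn = s·h/(h + (s−f)) and Df = s·h/(h − (s−f)), so DoF = Df − Dn = 2·s·(s−f)·h / (h² − (s−f)²).
That is a quadratic in h: DoF·h² − 2·s·(s−f)·h − DoF·(s−f)² = 0 ⇒ h = (s−f)·(s + √(s² + DoF²)) / DoF = 55544 × (55800 + √(55800² + 12300²)) / 12300 = 55544 × (55800 + 57139.6) / 12300 ≈ 510009 mm.
Then N = f²/(c·h) = 256² / (0.032 × 510009) = 65536 / 16320 ≈ 4.02.

f/4.02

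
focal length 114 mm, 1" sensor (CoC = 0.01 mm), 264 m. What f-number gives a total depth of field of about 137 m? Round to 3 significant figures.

f/1.20

Write h = H − f = f²/(N·c). The thin-lens limits are Dn = s·h/(h + (s−f)) and Df = s·h/(h − (s−f)), so DoF = Df − Dn = 2·s·(s−f)·h / (h² − (s−f)²).
That is a quadratic in h: DoF·h² − 2·s·(s−f)·h − DoF·(s−f)² = 0 ⇒ h = (s−f)·(s + √(s² + DoF²)) / DoF = 263886 × (264000 + √(264000² + 137000²)) / 137000 = 263886 × (264000 + 297431) / 137000 ≈ 1081414 mm.
Then N = f²/(c·h) = 114² / (0.01 × 1081414) = 12996 / 10814 ≈ 1.20.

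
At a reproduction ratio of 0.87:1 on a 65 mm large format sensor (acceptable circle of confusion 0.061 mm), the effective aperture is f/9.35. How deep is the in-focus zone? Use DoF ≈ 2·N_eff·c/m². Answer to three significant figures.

1.51 mm

At magnification m, DoF ≈ 2·N_eff·c/m² = 2 × 9.35 × 0.061 / 0.87² = 1.141 / 0.7569 ≈ 1.51 mm.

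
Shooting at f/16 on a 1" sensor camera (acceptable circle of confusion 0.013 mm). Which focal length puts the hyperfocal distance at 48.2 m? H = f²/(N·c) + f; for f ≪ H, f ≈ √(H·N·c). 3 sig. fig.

100 mm

From H = f²/(N·c) + f, with f ≪ H: f ≈ √(H·N·c) = √(48200 × 16 × 0.013) = √10026 ≈ 100.1 mm.
The +f correction barely moves this — solving exactly, f² + N·c·f − N·c·H = 0 ⇒ f = (−N·c + √((N·c)² + 4·N·c·H))/2 = (−0.208 + √40102)/2 ≈ 100.02 mm, so f ≈ 100 mm.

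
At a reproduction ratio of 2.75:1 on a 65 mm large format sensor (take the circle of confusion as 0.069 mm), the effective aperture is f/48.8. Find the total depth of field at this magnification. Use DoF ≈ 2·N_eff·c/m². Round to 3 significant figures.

0.890 mm

At magnification m, DoF ≈ 2·N_eff·c/m² = 2 × 48.8 × 0.069 / 2.75² = 6.734 / 7.562 ≈ 0.89 mm.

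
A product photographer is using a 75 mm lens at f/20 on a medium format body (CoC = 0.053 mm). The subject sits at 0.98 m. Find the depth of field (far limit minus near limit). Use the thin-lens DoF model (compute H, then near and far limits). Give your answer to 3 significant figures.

344 mm

Hyperfocal distance H = f²/(N·c) + f = 75²/(20 × 0.053) + 75 = 5625/1.06 + 75 ≈ 5381.6 mm ≈ 5.382 m.
Near limit Dn = s·(H − f)/(H + s − 2f) = 980 × (5381.6 − 75) / (5381.6 + 980 − 2 × 75) = 980 × 5306.6 / 6211.6 ≈ 837.22 mm.
Far limit Df = s·(H − f)/(H − s) = 980 × (5381.6 − 75) / (5381.6 − 980) = 980 × 5306.6 / 4401.6 ≈ 1181.49 mm.
Depth of field = Df − Dn = 1181.49 − 837.22 ≈ 344.27 mm.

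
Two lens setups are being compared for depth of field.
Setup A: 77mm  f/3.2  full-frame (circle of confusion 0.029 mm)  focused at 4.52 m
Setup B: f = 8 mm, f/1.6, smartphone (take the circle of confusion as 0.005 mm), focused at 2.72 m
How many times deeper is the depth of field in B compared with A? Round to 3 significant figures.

3.30

Setup A: H = 77²/(3.2×0.029) + 77 ≈ 63967.1 mm; DoF = Df − Dn = 4857.82 − 4226.11 ≈ 631.71 mm.
Setup B: H = 8²/(1.6×0.005) + 8 ≈ 8008.0 mm; DoF = Df − Dn = 4115.0 − 2031.4 ≈ 2083.6 mm.
Ratio = 2083.6 / 631.71 ≈ 3.30.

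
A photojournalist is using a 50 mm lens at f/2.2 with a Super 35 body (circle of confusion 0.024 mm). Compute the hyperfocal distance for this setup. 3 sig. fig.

Hyperfocal distance H = f²/(N·c) + f = 50²/(2.2 × 0.024) + 50 = 2500/0.0528 + 50 ≈ 47398.5 mm ≈ 47.4 m.

47.4 m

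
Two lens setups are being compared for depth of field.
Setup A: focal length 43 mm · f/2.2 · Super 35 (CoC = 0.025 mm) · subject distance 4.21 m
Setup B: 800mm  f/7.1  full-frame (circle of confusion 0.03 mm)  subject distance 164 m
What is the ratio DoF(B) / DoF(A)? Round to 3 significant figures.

16.9

Setup A: H = 43²/(2.2×0.025) + 43 ≈ 33661.2 mm; DoF = Df − Dn = 4805.7 − 3745.7 ≈ 1060.0 mm.
Setup B: H = 800²/(7.1×0.03) + 800 ≈ 3005494.8 mm; DoF = Df − Dn = 173419 − 155551 ≈ 17868 mm.
Ratio = 17868 / 1060.0 ≈ 16.9.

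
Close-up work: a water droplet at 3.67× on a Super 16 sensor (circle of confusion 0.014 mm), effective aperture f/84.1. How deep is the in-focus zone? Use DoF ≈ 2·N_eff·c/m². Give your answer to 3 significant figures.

At magnification m, DoF ≈ 2·N_eff·c/m² = 2 × 84.1 × 0.014 / 3.67² = 2.355 / 13.47 ≈ 0.175 mm.

0.175 mm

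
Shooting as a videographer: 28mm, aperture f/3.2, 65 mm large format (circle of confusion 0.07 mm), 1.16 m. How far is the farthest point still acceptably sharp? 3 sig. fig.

1.71 m

Hyperfocal distance H = f²/(N·c) + f = 28²/(3.2 × 0.07) + 28 = 784/0.224 + 28 ≈ 3528.0 mm ≈ 3.528 m.
Far limit Df = s·(H − f)/(H − s) = 1160 × (3528.0 − 28) / (3528.0 − 1160) = 1160 × 3500.0 / 2368.0 ≈ 1714.5 mm ≈ 1.71 m.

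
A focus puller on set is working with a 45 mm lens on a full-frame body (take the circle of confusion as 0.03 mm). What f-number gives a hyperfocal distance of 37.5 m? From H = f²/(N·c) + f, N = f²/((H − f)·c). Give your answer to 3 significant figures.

f/1.80

Rearrange H = f²/(N·c) + f for N: N = f² / ((H − f)·c).
N = 45² / ((37500 − 45) × 0.03) = 2025 / 1124 ≈ 1.80.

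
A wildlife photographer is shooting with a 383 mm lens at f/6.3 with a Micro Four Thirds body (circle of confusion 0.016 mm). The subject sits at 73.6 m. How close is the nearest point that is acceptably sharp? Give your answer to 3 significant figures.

Hyperfocal distance H = f²/(N·c) + f = 383²/(6.3 × 0.016) + 383 = 146689/0.1008 + 383 ≈ 1455631.0 mm ≈ 1456 m.
Near limit Dn = s·(H − f)/(H + s − 2f) = 73600 × (1455631.0 − 383) / (1455631.0 + 73600 − 2 × 383) = 73600 × 1455248.0 / 1528465.0 ≈ 70074 mm ≈ 70.1 m.

70.1 m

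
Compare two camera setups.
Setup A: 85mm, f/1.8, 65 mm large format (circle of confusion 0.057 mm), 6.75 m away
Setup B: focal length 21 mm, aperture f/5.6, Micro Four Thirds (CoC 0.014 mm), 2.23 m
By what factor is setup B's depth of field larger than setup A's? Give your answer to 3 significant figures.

Setup A: H = 85²/(1.8×0.057) + 85 ≈ 70504.1 mm; DoF = Df − Dn = 7455.7 − 6166.4 ≈ 1289.3 mm.
Setup B: H = 21²/(5.6×0.014) + 21 ≈ 5646.0 mm; DoF = Df − Dn = 3672.1 − 1601.2 ≈ 2070.9 mm.
Ratio = 2070.9 / 1289.3 ≈ 1.61.

1.61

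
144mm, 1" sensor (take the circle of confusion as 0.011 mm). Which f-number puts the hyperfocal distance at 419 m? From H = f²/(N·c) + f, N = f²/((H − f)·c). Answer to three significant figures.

Rearrange H = f²/(N·c) + f for N: N = f² / ((H − f)·c).
N = 144² / ((419000 − 144) × 0.011) = 20736 / 4607 ≈ 4.50.

f/4.50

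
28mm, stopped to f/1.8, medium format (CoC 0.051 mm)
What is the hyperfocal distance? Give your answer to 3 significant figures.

Hyperfocal distance H = f²/(N·c) + f = 28²/(1.8 × 0.051) + 28 = 784/0.0918 + 28 ≈ 8568.3 mm ≈ 8.57 m.

8.57 m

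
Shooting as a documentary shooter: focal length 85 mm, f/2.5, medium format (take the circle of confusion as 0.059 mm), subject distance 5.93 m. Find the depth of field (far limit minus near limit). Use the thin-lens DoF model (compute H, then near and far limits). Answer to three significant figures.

Hyperfocal distance H = f²/(N·c) + f = 85²/(2.5 × 0.059) + 85 = 7225/0.1475 + 85 ≈ 49068.1 mm ≈ 49.07 m.
Near limit Dn = s·(H − f)/(H + s − 2f) = 5930 × (49068.1 − 85) / (49068.1 + 5930 − 2 × 85) = 5930 × 48983.1 / 54828.1 ≈ 5297.8 mm.
Far limit Df = s·(H − f)/(H − s) = 5930 × (49068.1 − 85) / (49068.1 − 5930) = 5930 × 48983.1 / 43138.1 ≈ 6733.5 mm.
Depth of field = Df − Dn = 6733.5 − 5297.8 ≈ 1435.7 mm ≈ 1.44 m.

1.44 m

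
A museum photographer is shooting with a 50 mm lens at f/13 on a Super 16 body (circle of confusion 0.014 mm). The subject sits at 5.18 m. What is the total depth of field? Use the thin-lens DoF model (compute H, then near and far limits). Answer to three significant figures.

Hyperfocal distance H = f²/(N·c) + f = 50²/(13 × 0.014) + 50 = 2500/0.182 + 50 ≈ 13786.3 mm ≈ 13.79 m.
Near limit Dn = s·(H − f)/(H + s − 2f) = 5180 × (13786.3 − 50) / (13786.3 + 5180 − 2 × 50) = 5180 × 13736.3 / 18866.3 ≈ 3771.5 mm.
Far limit Df = s·(H − f)/(H − s) = 5180 × (13786.3 − 50) / (13786.3 − 5180) = 5180 × 13736.3 / 8606.3 ≈ 8267.7 mm.
Depth of field = Df − Dn = 8267.7 − 3771.5 ≈ 4496.2 mm ≈ 4.50 m.

4.50 m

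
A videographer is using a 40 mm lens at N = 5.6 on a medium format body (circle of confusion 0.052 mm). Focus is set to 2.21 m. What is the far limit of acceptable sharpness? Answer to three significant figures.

3.65 m

Hyperfocal distance H = f²/(N·c) + f = 40²/(5.6 × 0.052) + 40 = 1600/0.2912 + 40 ≈ 5534.5 mm ≈ 5.535 m.
Far limit Df = s·(H − f)/(H − s) = 2210 × (5534.5 − 40) / (5534.5 − 2210) = 2210 × 5494.5 / 3324.5 ≈ 3652.5 mm ≈ 3.65 m.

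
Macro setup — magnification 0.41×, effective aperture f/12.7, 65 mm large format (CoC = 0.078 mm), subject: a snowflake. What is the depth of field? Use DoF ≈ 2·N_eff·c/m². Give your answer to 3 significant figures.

At magnification m, DoF ≈ 2·N_eff·c/m² = 2 × 12.7 × 0.078 / 0.41² = 1.981 / 0.1681 ≈ 11.8 mm.

11.8 mm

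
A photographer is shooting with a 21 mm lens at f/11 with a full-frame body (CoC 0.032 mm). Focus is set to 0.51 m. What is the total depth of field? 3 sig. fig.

470 mm

Hyperfocal distance H = f²/(N·c) + f = 21²/(11 × 0.032) + 21 = 441/0.352 + 21 ≈ 1273.8 mm ≈ 1.274 m.
Near limit Dn = s·(H − f)/(H + s − 2f) = 510 × (1273.8 − 21) / (1273.8 + 510 − 2 × 21) = 510 × 1252.8 / 1741.8 ≈ 366.82 mm.
Far limit Df = s·(H − f)/(H − s) = 510 × (1273.8 − 21) / (1273.8 − 510) = 510 × 1252.8 / 763.8 ≈ 836.49 mm.
Depth of field = Df − Dn = 836.49 − 366.82 ≈ 469.67 mm.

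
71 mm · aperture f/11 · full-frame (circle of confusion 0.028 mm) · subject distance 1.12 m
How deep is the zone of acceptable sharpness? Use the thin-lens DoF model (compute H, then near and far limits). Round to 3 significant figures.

Hyperfocal distance H = f²/(N·c) + f = 71²/(11 × 0.028) + 71 = 5041/0.308 + 71 ≈ 16437.9 mm ≈ 16.44 m.
Near limit Dn = s·(H − f)/(H + s − 2f) = 1120 × (16437.9 − 71) / (16437.9 + 1120 − 2 × 71) = 1120 × 16366.9 / 17415.9 ≈ 1052.54 mm.
Far limit Df = s·(H − f)/(H − s) = 1120 × (16437.9 − 71) / (16437.9 − 1120) = 1120 × 16366.9 / 15317.9 ≈ 1196.70 mm.
Depth of field = Df − Dn = 1196.70 − 1052.54 ≈ 144.16 mm.

144 mm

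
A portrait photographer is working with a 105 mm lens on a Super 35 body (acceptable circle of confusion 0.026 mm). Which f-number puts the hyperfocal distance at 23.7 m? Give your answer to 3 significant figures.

Rearrange H = f²/(N·c) + f for N: N = f² / ((H − f)·c).
N = 105² / ((23700 − 105) × 0.026) = 11025 / 613.5 ≈ 18.

f/18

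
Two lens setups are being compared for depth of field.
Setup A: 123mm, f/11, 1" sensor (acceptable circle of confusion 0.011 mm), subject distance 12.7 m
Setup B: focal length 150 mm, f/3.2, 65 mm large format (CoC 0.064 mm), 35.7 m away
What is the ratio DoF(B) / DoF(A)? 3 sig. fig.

Setup A: H = 123²/(11×0.011) + 123 ≈ 125156.1 mm; DoF = Df − Dn = 14120.4 − 11539.3 ≈ 2581.1 mm.
Setup B: H = 150²/(3.2×0.064) + 150 ≈ 110013.3 mm; DoF = Df − Dn = 52778 − 26972 ≈ 25806 mm.
Ratio = 25806 / 2581.1 ≈ 10.0.

10.0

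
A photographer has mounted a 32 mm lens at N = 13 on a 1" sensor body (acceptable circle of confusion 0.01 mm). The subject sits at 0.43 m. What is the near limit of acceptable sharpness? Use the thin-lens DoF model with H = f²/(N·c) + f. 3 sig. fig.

409 mm

Hyperfocal distance H = f²/(N·c) + f = 32²/(13 × 0.01) + 32 = 1024/0.13 + 32 ≈ 7908.9 mm ≈ 7.909 m.
Near limit Dn = s·(H − f)/(H + s − 2f) = 430 × (7908.9 − 32) / (7908.9 + 430 − 2 × 32) = 430 × 7876.9 / 8274.9 ≈ 409.32 mm.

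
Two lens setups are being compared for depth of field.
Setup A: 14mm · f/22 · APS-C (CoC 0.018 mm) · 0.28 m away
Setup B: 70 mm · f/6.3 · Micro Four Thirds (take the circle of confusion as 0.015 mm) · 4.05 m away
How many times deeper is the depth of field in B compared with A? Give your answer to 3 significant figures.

Setup A: H = 14²/(22×0.018) + 14 ≈ 508.9 mm; DoF = Df − Dn = 605.31 − 182.12 ≈ 423.19 mm.
Setup B: H = 70²/(6.3×0.015) + 70 ≈ 51921.9 mm; DoF = Df − Dn = 4386.71 − 3761.29 ≈ 625.42 mm.
Ratio = 625.42 / 423.19 ≈ 1.48.

1.48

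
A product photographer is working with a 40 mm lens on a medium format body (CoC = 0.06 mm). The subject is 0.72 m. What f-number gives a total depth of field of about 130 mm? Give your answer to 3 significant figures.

Write h = H − f = f²/(N·c). The thin-lens limits are Dn = s·h/(h + (s−f)) and Df = s·h/(h − (s−f)), so DoF = Df − Dn = 2·s·(s−f)·h / (h² − (s−f)²).
That is a quadratic in h: DoF·h² − 2·s·(s−f)·h − DoF·(s−f)² = 0 ⇒ h = (s−f)·(s + √(s² + DoF²)) / DoF = 680 × (720 + √(720² + 130²)) / 130 = 680 × (720 + 731.642) / 130 ≈ 7593.2 mm.
Then N = f²/(c·h) = 40² / (0.06 × 7593.2) = 1600 / 455.59 ≈ 3.51.

f/3.51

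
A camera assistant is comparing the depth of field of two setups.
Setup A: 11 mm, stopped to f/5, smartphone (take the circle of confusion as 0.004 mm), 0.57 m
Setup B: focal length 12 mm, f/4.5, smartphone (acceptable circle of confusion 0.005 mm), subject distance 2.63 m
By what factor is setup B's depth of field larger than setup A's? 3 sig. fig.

Setup A: H = 11²/(5×0.004) + 11 ≈ 6061.0 mm; DoF = Df − Dn = 628.03 − 521.79 ≈ 106.24 mm.
Setup B: H = 12²/(4.5×0.005) + 12 ≈ 6412.0 mm; DoF = Df − Dn = 4450.6 − 1866.5 ≈ 2584.1 mm.
Ratio = 2584.1 / 106.24 ≈ 24.3.

24.3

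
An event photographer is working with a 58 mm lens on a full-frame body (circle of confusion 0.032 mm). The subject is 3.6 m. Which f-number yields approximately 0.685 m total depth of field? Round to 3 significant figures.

Write h = H − f = f²/(N·c). The thin-lens limits are Dn = s·h/(h + (s−f)) and Df = s·h/(h − (s−f)), so DoF = Df − Dn = 2·s·(s−f)·h / (h² − (s−f)²).
That is a quadratic in h: DoF·h² − 2·s·(s−f)·h − DoF·(s−f)² = 0 ⇒ h = (s−f)·(s + √(s² + DoF²)) / DoF = 3542 × (3600 + √(3600² + 685²)) / 685 = 3542 × (3600 + 3664.59) / 685 ≈ 37564 mm.
Then N = f²/(c·h) = 58² / (0.032 × 37564) = 3364 / 1202.0 ≈ 2.80.

f/2.80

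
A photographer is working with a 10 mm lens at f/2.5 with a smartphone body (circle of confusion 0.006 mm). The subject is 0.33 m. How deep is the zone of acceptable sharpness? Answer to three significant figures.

31.8 mm

Hyperfocal distance H = f²/(N·c) + f = 10²/(2.5 × 0.006) + 10 = 100/0.015 + 10 ≈ 6676.7 mm ≈ 6.677 m.
Near limit Dn = s·(H − f)/(H + s − 2f) = 330 × (6676.7 − 10) / (6676.7 + 330 − 2 × 10) = 330 × 6666.7 / 6986.7 ≈ 314.885 mm.
Far limit Df = s·(H − f)/(H − s) = 330 × (6676.7 − 10) / (6676.7 − 330) = 330 × 6666.7 / 6346.7 ≈ 346.639 mm.
Depth of field = Df − Dn = 346.639 − 314.885 ≈ 31.754 mm.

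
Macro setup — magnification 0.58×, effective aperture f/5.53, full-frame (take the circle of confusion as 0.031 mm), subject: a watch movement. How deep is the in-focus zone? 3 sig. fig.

1.02 mm

At magnification m, DoF ≈ 2·N_eff·c/m² = 2 × 5.53 × 0.031 / 0.58² = 0.3429 / 0.3364 ≈ 1.02 mm.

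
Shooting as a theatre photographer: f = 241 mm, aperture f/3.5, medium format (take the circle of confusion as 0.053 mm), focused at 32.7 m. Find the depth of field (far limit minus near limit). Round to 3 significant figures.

6.85 m

Hyperfocal distance H = f²/(N·c) + f = 241²/(3.5 × 0.053) + 241 = 58081/0.1855 + 241 ≈ 313346.1 mm ≈ 313.3 m.
Near limit Dn = s·(H − f)/(H + s − 2f) = 32700 × (313346.1 − 241) / (313346.1 + 32700 − 2 × 241) = 32700 × 313105.1 / 345564.1 ≈ 29628.5 mm.
Far limit Df = s·(H − f)/(H − s) = 32700 × (313346.1 − 241) / (313346.1 − 32700) = 32700 × 313105.1 / 280646.1 ≈ 36482.0 mm.
Depth of field = Df − Dn = 36482.0 − 29628.5 ≈ 6853.5 mm ≈ 6.85 m.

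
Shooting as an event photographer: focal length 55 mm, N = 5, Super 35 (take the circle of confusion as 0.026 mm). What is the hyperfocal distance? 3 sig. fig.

Hyperfocal distance H = f²/(N·c) + f = 55²/(5 × 0.026) + 55 = 3025/0.13 + 55 ≈ 23324.2 mm ≈ 23.3 m.

23.3 m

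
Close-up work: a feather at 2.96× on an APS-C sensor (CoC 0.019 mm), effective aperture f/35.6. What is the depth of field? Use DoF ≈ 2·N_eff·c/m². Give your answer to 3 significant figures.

0.154 mm

At magnification m, DoF ≈ 2·N_eff·c/m² = 2 × 35.6 × 0.019 / 2.96² = 1.353 / 8.762 ≈ 0.154 mm.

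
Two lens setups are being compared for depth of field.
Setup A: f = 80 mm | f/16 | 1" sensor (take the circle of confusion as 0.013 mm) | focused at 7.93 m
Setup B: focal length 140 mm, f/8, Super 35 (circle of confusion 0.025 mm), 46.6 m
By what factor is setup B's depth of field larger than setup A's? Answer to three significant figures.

Setup A: H = 80²/(16×0.013) + 80 ≈ 30849.2 mm; DoF = Df − Dn = 10646.1 − 6318.1 ≈ 4328.0 mm.
Setup B: H = 140²/(8×0.025) + 140 ≈ 98140.0 mm; DoF = Df − Dn = 88607 − 31613 ≈ 56994 mm.
Ratio = 56994 / 4328.0 ≈ 13.2.

13.2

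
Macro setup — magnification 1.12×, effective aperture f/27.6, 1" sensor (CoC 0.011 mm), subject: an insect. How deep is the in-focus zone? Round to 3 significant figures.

0.484 mm

At magnification m, DoF ≈ 2·N_eff·c/m² = 2 × 27.6 × 0.011 / 1.12² = 0.6072 / 1.254 ≈ 0.484 mm.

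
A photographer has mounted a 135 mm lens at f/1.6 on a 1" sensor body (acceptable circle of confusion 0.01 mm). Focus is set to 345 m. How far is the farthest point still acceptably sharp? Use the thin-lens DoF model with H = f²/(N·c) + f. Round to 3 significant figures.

Hyperfocal distance H = f²/(N·c) + f = 135²/(1.6 × 0.01) + 135 = 18225/0.016 + 135 ≈ 1139197.5 mm ≈ 1139 m.
Far limit Df = s·(H − f)/(H − s) = 345000 × (1139197.5 − 135) / (1139197.5 − 345000) = 345000 × 1139062.5 / 794197.5 ≈ 494810 mm ≈ 495 m.

495 m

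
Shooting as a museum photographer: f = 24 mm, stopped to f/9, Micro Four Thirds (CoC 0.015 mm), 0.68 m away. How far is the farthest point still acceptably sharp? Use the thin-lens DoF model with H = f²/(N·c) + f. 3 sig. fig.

0.804 m

Hyperfocal distance H = f²/(N·c) + f = 24²/(9 × 0.015) + 24 = 576/0.135 + 24 ≈ 4290.7 mm ≈ 4.291 m.
Far limit Df = s·(H − f)/(H − s) = 680 × (4290.7 − 24) / (4290.7 − 680) = 680 × 4266.7 / 3610.7 ≈ 803.55 mm ≈ 0.804 m.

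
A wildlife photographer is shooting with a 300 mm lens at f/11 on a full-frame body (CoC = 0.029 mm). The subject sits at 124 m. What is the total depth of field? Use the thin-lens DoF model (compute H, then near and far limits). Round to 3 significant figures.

135 m

Hyperfocal distance H = f²/(N·c) + f = 300²/(11 × 0.029) + 300 = 90000/0.319 + 300 ≈ 282431.7 mm ≈ 282.4 m.
Near limit Dn = s·(H − f)/(H + s − 2f) = 124000 × (282431.7 − 300) / (282431.7 + 124000 − 2 × 300) = 124000 × 282131.7 / 405831.7 ≈ 86204 mm.
Far limit Df = s·(H − f)/(H − s) = 124000 × (282431.7 − 300) / (282431.7 − 124000) = 124000 × 282131.7 / 158431.7 ≈ 220817 mm.
Depth of field = Df − Dn = 220817 − 86204 ≈ 134613 mm ≈ 135 m.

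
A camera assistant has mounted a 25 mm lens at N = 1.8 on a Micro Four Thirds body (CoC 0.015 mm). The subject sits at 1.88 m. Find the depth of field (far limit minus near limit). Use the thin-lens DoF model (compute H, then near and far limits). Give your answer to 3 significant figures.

Hyperfocal distance H = f²/(N·c) + f = 25²/(1.8 × 0.015) + 25 = 625/0.027 + 25 ≈ 23173.1 mm ≈ 23.17 m.
Near limit Dn = s·(H − f)/(H + s − 2f) = 1880 × (23173.1 − 25) / (23173.1 + 1880 − 2 × 25) = 1880 × 23148.1 / 25003.1 ≈ 1740.52 mm.
Far limit Df = s·(H − f)/(H − s) = 1880 × (23173.1 − 25) / (23173.1 − 1880) = 1880 × 23148.1 / 21293.1 ≈ 2043.78 mm.
Depth of field = Df − Dn = 2043.78 − 1740.52 ≈ 303.26 mm.

303 mm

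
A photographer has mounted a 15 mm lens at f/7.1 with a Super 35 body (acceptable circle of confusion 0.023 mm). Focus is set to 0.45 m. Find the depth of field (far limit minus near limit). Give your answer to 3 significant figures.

Hyperfocal distance H = f²/(N·c) + f = 15²/(7.1 × 0.023) + 15 = 225/0.1633 + 15 ≈ 1392.8 mm ≈ 1.393 m.
Near limit Dn = s·(H − f)/(H + s − 2f) = 450 × (1392.8 − 15) / (1392.8 + 450 − 2 × 15) = 450 × 1377.8 / 1812.8 ≈ 342.02 mm.
Far limit Df = s·(H − f)/(H − s) = 450 × (1392.8 − 15) / (1392.8 − 450) = 450 × 1377.8 / 942.8 ≈ 657.62 mm.
Depth of field = Df − Dn = 657.62 − 342.02 ≈ 315.60 mm.

316 mm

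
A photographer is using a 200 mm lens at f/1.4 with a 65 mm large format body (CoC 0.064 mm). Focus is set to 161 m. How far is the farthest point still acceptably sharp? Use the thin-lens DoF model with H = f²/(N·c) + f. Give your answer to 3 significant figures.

Hyperfocal distance H = f²/(N·c) + f = 200²/(1.4 × 0.064) + 200 = 40000/0.0896 + 200 ≈ 446628.6 mm ≈ 446.6 m.
Far limit Df = s·(H − f)/(H − s) = 161000 × (446628.6 − 200) / (446628.6 − 161000) = 161000 × 446428.6 / 285628.6 ≈ 251638 mm ≈ 252 m.

252 m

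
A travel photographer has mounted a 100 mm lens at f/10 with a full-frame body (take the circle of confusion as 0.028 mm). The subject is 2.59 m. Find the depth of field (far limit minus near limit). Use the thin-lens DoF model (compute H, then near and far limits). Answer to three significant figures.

Hyperfocal distance H = f²/(N·c) + f = 100²/(10 × 0.028) + 100 = 10000/0.28 + 100 ≈ 35814.3 mm ≈ 35.81 m.
Near limit Dn = s·(H − f)/(H + s − 2f) = 2590 × (35814.3 − 100) / (35814.3 + 2590 − 2 × 100) = 2590 × 35714.3 / 38204.3 ≈ 2421.19 mm.
Far limit Df = s·(H − f)/(H − s) = 2590 × (35814.3 − 100) / (35814.3 − 2590) = 2590 × 35714.3 / 33224.3 ≈ 2784.11 mm.
Depth of field = Df − Dn = 2784.11 − 2421.19 ≈ 362.92 mm.

363 mm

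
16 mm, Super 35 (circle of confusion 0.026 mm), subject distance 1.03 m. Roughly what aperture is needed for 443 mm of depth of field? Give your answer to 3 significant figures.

Write h = H − f = f²/(N·c). The thin-lens limits are Dn = s·h/(h + (s−f)) and Df = s·h/(h − (s−f)), so DoF = Df − Dn = 2·s·(s−f)·h / (h² − (s−f)²).
That is a quadratic in h: DoF·h² − 2·s·(s−f)·h − DoF·(s−f)² = 0 ⇒ h = (s−f)·(s + √(s² + DoF²)) / DoF = 1014 × (1030 + √(1030² + 443²)) / 443 = 1014 × (1030 + 1121.23) / 443 ≈ 4924.0 mm.
Then N = f²/(c·h) = 16² / (0.026 × 4924.0) = 256 / 128.02 ≈ 2.00.

f/2.00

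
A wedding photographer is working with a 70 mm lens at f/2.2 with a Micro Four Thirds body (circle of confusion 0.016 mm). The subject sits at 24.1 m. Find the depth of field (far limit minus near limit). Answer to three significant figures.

8.58 m

Hyperfocal distance H = f²/(N·c) + f = 70²/(2.2 × 0.016) + 70 = 4900/0.0352 + 70 ≈ 139274.5 mm ≈ 139.3 m.
Near limit Dn = s·(H − f)/(H + s − 2f) = 24100 × (139274.5 − 70) / (139274.5 + 24100 − 2 × 70) = 24100 × 139204.5 / 163234.5 ≈ 20552.2 mm.
Far limit Df = s·(H − f)/(H − s) = 24100 × (139274.5 − 70) / (139274.5 − 24100) = 24100 × 139204.5 / 115174.5 ≈ 29128.2 mm.
Depth of field = Df − Dn = 29128.2 − 20552.2 ≈ 8576.0 mm ≈ 8.58 m.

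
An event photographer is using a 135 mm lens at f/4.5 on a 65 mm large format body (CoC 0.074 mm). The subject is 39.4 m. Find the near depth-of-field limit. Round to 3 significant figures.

22.9 m

Hyperfocal distance H = f²/(N·c) + f = 135²/(4.5 × 0.074) + 135 = 18225/0.333 + 135 ≈ 54864.7 mm ≈ 54.86 m.
Near limit Dn = s·(H − f)/(H + s − 2f) = 39400 × (54864.7 − 135) / (54864.7 + 39400 − 2 × 135) = 39400 × 54729.7 / 93994.7 ≈ 22941 mm ≈ 22.9 m.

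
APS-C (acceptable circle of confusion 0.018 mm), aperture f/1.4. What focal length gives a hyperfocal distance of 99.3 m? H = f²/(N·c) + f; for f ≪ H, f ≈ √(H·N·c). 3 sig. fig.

From H = f²/(N·c) + f, with f ≪ H: f ≈ √(H·N·c) = √(99300 × 1.4 × 0.018) = √2502.4 ≈ 50.02 mm.
The +f correction barely moves this — solving exactly, f² + N·c·f − N·c·H = 0 ⇒ f = (−N·c + √((N·c)² + 4·N·c·H))/2 = (−0.0252 + √10009)/2 ≈ 50.011 mm, so f ≈ 50.0 mm.

50.0 mm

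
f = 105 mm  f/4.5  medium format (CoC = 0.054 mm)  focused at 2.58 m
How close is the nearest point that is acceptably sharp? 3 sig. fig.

Hyperfocal distance H = f²/(N·c) + f = 105²/(4.5 × 0.054) + 105 = 11025/0.243 + 105 ≈ 45475.4 mm ≈ 45.48 m.
Near limit Dn = s·(H − f)/(H + s − 2f) = 2580 × (45475.4 − 105) / (45475.4 + 2580 − 2 × 105) = 2580 × 45370.4 / 47845.4 ≈ 2446.5 mm ≈ 2.45 m.

2.45 m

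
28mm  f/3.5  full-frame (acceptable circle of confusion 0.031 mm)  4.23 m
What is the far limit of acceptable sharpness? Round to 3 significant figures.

10.1 m

Hyperfocal distance H = f²/(N·c) + f = 28²/(3.5 × 0.031) + 28 = 784/0.1085 + 28 ≈ 7253.8 mm ≈ 7.254 m.
Far limit Df = s·(H − f)/(H − s) = 4230 × (7253.8 − 28) / (7253.8 − 4230) = 4230 × 7225.8 / 3023.8 ≈ 10108 mm ≈ 10.1 m.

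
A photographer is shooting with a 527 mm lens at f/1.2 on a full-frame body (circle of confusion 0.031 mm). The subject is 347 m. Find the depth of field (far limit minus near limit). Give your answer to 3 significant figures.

32.3 m

Hyperfocal distance H = f²/(N·c) + f = 527²/(1.2 × 0.031) + 527 = 277729/0.0372 + 527 ≈ 7466360.3 mm ≈ 7466 m.
Near limit Dn = s·(H − f)/(H + s − 2f) = 347000 × (7466360.3 − 527) / (7466360.3 + 347000 − 2 × 527) = 347000 × 7465833.3 / 7812306.3 ≈ 331611 mm.
Far limit Df = s·(H − f)/(H − s) = 347000 × (7466360.3 − 527) / (7466360.3 − 347000) = 347000 × 7465833.3 / 7119360.3 ≈ 363887 mm.
Depth of field = Df − Dn = 363887 − 331611 ≈ 32276 mm ≈ 32.3 m.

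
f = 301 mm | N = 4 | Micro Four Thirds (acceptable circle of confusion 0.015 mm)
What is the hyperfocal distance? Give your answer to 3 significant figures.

Hyperfocal distance H = f²/(N·c) + f = 301²/(4 × 0.015) + 301 = 90601/0.06 + 301 ≈ 1510317.7 mm ≈ 1510 m.

1510 m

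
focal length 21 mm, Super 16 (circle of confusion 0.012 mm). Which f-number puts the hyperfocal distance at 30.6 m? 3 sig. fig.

Rearrange H = f²/(N·c) + f for N: N = f² / ((H − f)·c).
N = 21² / ((30600 − 21) × 0.012) = 441 / 366.9 ≈ 1.20.

f/1.20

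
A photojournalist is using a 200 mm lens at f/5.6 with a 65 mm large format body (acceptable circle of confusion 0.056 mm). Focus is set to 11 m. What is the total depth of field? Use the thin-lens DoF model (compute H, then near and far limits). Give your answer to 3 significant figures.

Hyperfocal distance H = f²/(N·c) + f = 200²/(5.6 × 0.056) + 200 = 40000/0.3136 + 200 ≈ 127751.0 mm ≈ 127.8 m.
Near limit Dn = s·(H − f)/(H + s − 2f) = 11000 × (127751.0 − 200) / (127751.0 + 11000 − 2 × 200) = 11000 × 127551.0 / 138351.0 ≈ 10141.3 mm.
Far limit Df = s·(H − f)/(H − s) = 11000 × (127751.0 − 200) / (127751.0 − 11000) = 11000 × 127551.0 / 116751.0 ≈ 12017.5 mm.
Depth of field = Df − Dn = 12017.5 − 10141.3 ≈ 1876.2 mm ≈ 1.88 m.

1.88 m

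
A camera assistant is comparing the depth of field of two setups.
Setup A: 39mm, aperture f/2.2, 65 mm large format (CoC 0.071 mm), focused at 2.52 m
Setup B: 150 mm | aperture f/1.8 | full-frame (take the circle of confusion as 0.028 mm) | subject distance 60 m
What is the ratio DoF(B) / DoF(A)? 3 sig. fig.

11.9

Setup A: H = 39²/(2.2×0.071) + 39 ≈ 9776.5 mm; DoF = Df − Dn = 3381.6 − 2008.3 ≈ 1373.3 mm.
Setup B: H = 150²/(1.8×0.028) + 150 ≈ 446578.6 mm; DoF = Df − Dn = 69289 − 52907 ≈ 16382 mm.
Ratio = 16382 / 1373.3 ≈ 11.9.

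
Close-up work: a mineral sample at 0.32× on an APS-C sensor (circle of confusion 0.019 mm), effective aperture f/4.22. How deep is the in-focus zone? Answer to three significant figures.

1.57 mm

At magnification m, DoF ≈ 2·N_eff·c/m² = 2 × 4.22 × 0.019 / 0.32² = 0.1604 / 0.1024 ≈ 1.57 mm.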